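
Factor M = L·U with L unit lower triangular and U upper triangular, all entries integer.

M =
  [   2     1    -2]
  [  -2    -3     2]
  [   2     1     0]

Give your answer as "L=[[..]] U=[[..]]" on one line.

L=[[1,0,0],[-1,1,0],[1,0,1]] U=[[2,1,-2],[0,-2,0],[0,0,2]]

  R1 -= -1·R0 → [0,-2,0]
  R2 -= 1·R0 → [0,0,2]
  R2 -= 0·R1 → [0,0,2]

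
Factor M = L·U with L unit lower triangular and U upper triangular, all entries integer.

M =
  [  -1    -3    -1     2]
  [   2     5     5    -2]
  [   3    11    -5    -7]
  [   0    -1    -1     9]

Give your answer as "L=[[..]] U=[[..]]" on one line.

L=[[1,0,0,0],[-2,1,0,0],[-3,-2,1,0],[0,1,2,1]] U=[[-1,-3,-1,2],[0,-1,3,2],[0,0,-2,3],[0,0,0,1]]

  R1 -= -2·R0 → [0,-1,3,2]
  R2 -= -3·R0 → [0,2,-8,-1]
  R3 -= 0·R0 → [0,-1,-1,9]
  R2 -= -2·R1 → [0,0,-2,3]
  R3 -= 1·R1 → [0,0,-4,7]
  R3 -= 2·R2 → [0,0,0,1]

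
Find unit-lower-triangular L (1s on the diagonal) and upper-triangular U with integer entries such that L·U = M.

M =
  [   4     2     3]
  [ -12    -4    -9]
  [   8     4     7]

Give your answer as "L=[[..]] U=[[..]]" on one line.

L=[[1,0,0],[-3,1,0],[2,0,1]] U=[[4,2,3],[0,2,0],[0,0,1]]

  row1 -= -3·row0 → [0,2,0]
  row2 -= 2·row0 → [0,0,1]
  row2 -= 0·row1 → [0,0,1]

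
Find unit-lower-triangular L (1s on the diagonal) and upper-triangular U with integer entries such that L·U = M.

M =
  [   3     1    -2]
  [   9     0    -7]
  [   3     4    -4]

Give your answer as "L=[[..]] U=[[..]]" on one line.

L=[[1,0,0],[3,1,0],[1,-1,1]] U=[[3,1,-2],[0,-3,-1],[0,0,-3]]

  r1 -= 3·r0 → [0,-3,-1]
  r2 -= 1·r0 → [0,3,-2]
  r2 -= -1·r1 → [0,0,-3]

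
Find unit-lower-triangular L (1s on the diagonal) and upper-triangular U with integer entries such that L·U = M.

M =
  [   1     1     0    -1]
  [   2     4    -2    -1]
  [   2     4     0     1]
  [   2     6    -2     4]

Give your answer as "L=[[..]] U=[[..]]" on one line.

L=[[1,0,0,0],[2,1,0,0],[2,1,1,0],[2,2,1,1]] U=[[1,1,0,-1],[0,2,-2,1],[0,0,2,2],[0,0,0,2]]

  R1 -= 2·R0 → [0,2,-2,1]
  R2 -= 2·R0 → [0,2,0,3]
  R3 -= 2·R0 → [0,4,-2,6]
  R2 -= 1·R1 → [0,0,2,2]
  R3 -= 2·R1 → [0,0,2,4]
  R3 -= 1·R2 → [0,0,0,2]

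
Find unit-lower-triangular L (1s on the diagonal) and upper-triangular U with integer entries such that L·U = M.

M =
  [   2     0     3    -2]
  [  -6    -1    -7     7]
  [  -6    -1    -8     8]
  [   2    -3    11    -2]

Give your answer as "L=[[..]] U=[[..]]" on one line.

  row1 -= -3·row0 → [0,-1,2,1]
  row2 -= -3·row0 → [0,-1,1,2]
  row3 -= 1·row0 → [0,-3,8,0]
  row2 -= 1·row1 → [0,0,-1,1]
  row3 -= 3·row1 → [0,0,2,-3]
  row3 -= -2·row2 → [0,0,0,-1]

L=[[1,0,0,0],[-3,1,0,0],[-3,1,1,0],[1,3,-2,1]] U=[[2,0,3,-2],[0,-1,2,1],[0,0,-1,1],[0,0,0,-1]]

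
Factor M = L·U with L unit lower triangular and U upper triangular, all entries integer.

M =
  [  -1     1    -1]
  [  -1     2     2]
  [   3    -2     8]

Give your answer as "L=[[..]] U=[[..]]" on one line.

  R1 -= 1·R0 → [0,1,3]
  R2 -= -3·R0 → [0,1,5]
  R2 -= 1·R1 → [0,0,2]

L=[[1,0,0],[1,1,0],[-3,1,1]] U=[[-1,1,-1],[0,1,3],[0,0,2]]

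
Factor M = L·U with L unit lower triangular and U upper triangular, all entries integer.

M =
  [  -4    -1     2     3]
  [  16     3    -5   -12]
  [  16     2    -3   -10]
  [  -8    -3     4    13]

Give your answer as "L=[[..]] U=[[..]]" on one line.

  row1 -= -4·row0 → [0,-1,3,0]
  row2 -= -4·row0 → [0,-2,5,2]
  row3 -= 2·row0 → [0,-1,0,7]
  row2 -= 2·row1 → [0,0,-1,2]
  row3 -= 1·row1 → [0,0,-3,7]
  row3 -= 3·row2 → [0,0,0,1]

L=[[1,0,0,0],[-4,1,0,0],[-4,2,1,0],[2,1,3,1]] U=[[-4,-1,2,3],[0,-1,3,0],[0,0,-1,2],[0,0,0,1]]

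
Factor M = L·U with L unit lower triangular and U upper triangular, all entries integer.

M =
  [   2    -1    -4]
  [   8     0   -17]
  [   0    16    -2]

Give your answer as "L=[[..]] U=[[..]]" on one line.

  R1 -= 4·R0 → [0,4,-1]
  R2 -= 0·R0 → [0,16,-2]
  R2 -= 4·R1 → [0,0,2]

L=[[1,0,0],[4,1,0],[0,4,1]] U=[[2,-1,-4],[0,4,-1],[0,0,2]]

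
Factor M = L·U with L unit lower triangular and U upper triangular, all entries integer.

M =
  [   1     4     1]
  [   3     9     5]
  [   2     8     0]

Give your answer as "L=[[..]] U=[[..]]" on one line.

  row1 -= 3·row0 → [0,-3,2]
  row2 -= 2·row0 → [0,0,-2]
  row2 -= 0·row1 → [0,0,-2]

L=[[1,0,0],[3,1,0],[2,0,1]] U=[[1,4,1],[0,-3,2],[0,0,-2]]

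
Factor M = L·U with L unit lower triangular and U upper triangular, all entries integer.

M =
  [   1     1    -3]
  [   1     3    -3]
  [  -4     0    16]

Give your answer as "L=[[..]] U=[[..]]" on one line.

L=[[1,0,0],[1,1,0],[-4,2,1]] U=[[1,1,-3],[0,2,0],[0,0,4]]

  r1 -= 1·r0 → [0,2,0]
  r2 -= -4·r0 → [0,4,4]
  r2 -= 2·r1 → [0,0,4]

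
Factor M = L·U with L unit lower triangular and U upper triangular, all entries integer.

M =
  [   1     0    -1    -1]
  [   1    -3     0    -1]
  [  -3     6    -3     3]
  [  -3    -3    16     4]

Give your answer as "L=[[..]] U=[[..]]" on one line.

L=[[1,0,0,0],[1,1,0,0],[-3,-2,1,0],[-3,1,-3,1]] U=[[1,0,-1,-1],[0,-3,1,0],[0,0,-4,0],[0,0,0,1]]

  r1 -= 1·r0 → [0,-3,1,0]
  r2 -= -3·r0 → [0,6,-6,0]
  r3 -= -3·r0 → [0,-3,13,1]
  r2 -= -2·r1 → [0,0,-4,0]
  r3 -= 1·r1 → [0,0,12,1]
  r3 -= -3·r2 → [0,0,0,1]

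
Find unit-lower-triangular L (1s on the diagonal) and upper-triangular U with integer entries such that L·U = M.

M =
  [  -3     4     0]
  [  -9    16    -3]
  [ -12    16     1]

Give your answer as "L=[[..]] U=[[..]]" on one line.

L=[[1,0,0],[3,1,0],[4,0,1]] U=[[-3,4,0],[0,4,-3],[0,0,1]]

  R1 -= 3·R0 → [0,4,-3]
  R2 -= 4·R0 → [0,0,1]
  R2 -= 0·R1 → [0,0,1]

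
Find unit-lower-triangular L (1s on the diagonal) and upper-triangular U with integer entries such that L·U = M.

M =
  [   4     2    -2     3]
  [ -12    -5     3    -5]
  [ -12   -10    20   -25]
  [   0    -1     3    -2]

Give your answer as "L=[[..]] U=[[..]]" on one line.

  row1 -= -3·row0 → [0,1,-3,4]
  row2 -= -3·row0 → [0,-4,14,-16]
  row3 -= 0·row0 → [0,-1,3,-2]
  row2 -= -4·row1 → [0,0,2,0]
  row3 -= -1·row1 → [0,0,0,2]
  row3 -= 0·row2 → [0,0,0,2]

L=[[1,0,0,0],[-3,1,0,0],[-3,-4,1,0],[0,-1,0,1]] U=[[4,2,-2,3],[0,1,-3,4],[0,0,2,0],[0,0,0,2]]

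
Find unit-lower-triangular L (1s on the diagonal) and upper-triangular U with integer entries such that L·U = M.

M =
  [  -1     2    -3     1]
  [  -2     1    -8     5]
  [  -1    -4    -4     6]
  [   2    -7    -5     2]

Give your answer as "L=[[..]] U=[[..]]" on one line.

  r1 -= 2·r0 → [0,-3,-2,3]
  r2 -= 1·r0 → [0,-6,-1,5]
  r3 -= -2·r0 → [0,-3,-11,4]
  r2 -= 2·r1 → [0,0,3,-1]
  r3 -= 1·r1 → [0,0,-9,1]
  r3 -= -3·r2 → [0,0,0,-2]

L=[[1,0,0,0],[2,1,0,0],[1,2,1,0],[-2,1,-3,1]] U=[[-1,2,-3,1],[0,-3,-2,3],[0,0,3,-1],[0,0,0,-2]]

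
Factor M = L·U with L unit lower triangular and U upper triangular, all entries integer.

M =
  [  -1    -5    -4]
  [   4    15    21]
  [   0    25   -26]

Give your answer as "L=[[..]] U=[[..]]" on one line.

  row1 -= -4·row0 → [0,-5,5]
  row2 -= 0·row0 → [0,25,-26]
  row2 -= -5·row1 → [0,0,-1]

L=[[1,0,0],[-4,1,0],[0,-5,1]] U=[[-1,-5,-4],[0,-5,5],[0,0,-1]]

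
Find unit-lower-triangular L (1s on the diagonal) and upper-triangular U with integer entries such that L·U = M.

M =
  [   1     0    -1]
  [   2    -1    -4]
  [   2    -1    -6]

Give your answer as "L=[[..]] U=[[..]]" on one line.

  R1 -= 2·R0 → [0,-1,-2]
  R2 -= 2·R0 → [0,-1,-4]
  R2 -= 1·R1 → [0,0,-2]

L=[[1,0,0],[2,1,0],[2,1,1]] U=[[1,0,-1],[0,-1,-2],[0,0,-2]]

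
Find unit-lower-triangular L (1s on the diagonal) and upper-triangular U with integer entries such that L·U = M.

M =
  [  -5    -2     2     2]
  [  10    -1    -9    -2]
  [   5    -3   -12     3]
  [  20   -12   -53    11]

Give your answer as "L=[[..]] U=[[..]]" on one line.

L=[[1,0,0,0],[-2,1,0,0],[-1,1,1,0],[-4,4,5,1]] U=[[-5,-2,2,2],[0,-5,-5,2],[0,0,-5,3],[0,0,0,-4]]

  R1 -= -2·R0 → [0,-5,-5,2]
  R2 -= -1·R0 → [0,-5,-10,5]
  R3 -= -4·R0 → [0,-20,-45,19]
  R2 -= 1·R1 → [0,0,-5,3]
  R3 -= 4·R1 → [0,0,-25,11]
  R3 -= 5·R2 → [0,0,0,-4]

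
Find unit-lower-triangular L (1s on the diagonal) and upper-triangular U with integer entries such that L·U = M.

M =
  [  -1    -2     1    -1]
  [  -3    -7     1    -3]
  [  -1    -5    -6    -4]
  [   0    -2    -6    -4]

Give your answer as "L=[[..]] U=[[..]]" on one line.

L=[[1,0,0,0],[3,1,0,0],[1,3,1,0],[0,2,2,1]] U=[[-1,-2,1,-1],[0,-1,-2,0],[0,0,-1,-3],[0,0,0,2]]

  row1 -= 3·row0 → [0,-1,-2,0]
  row2 -= 1·row0 → [0,-3,-7,-3]
  row3 -= 0·row0 → [0,-2,-6,-4]
  row2 -= 3·row1 → [0,0,-1,-3]
  row3 -= 2·row1 → [0,0,-2,-4]
  row3 -= 2·row2 → [0,0,0,2]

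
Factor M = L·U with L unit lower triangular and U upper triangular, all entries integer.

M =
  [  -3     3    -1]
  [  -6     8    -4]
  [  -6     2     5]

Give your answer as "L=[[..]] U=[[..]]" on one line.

L=[[1,0,0],[2,1,0],[2,-2,1]] U=[[-3,3,-1],[0,2,-2],[0,0,3]]

  row1 -= 2·row0 → [0,2,-2]
  row2 -= 2·row0 → [0,-4,7]
  row2 -= -2·row1 → [0,0,3]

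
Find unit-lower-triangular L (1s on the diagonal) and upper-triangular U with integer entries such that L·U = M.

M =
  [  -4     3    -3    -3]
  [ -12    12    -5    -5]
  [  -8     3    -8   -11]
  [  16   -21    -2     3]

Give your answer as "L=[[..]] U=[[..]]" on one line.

L=[[1,0,0,0],[3,1,0,0],[2,-1,1,0],[-4,-3,-1,1]] U=[[-4,3,-3,-3],[0,3,4,4],[0,0,2,-1],[0,0,0,2]]

  R1 -= 3·R0 → [0,3,4,4]
  R2 -= 2·R0 → [0,-3,-2,-5]
  R3 -= -4·R0 → [0,-9,-14,-9]
  R2 -= -1·R1 → [0,0,2,-1]
  R3 -= -3·R1 → [0,0,-2,3]
  R3 -= -1·R2 → [0,0,0,2]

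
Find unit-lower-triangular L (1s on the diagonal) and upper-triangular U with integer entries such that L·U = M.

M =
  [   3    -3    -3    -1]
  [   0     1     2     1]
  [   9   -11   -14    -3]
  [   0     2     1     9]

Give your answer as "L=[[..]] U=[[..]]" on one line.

L=[[1,0,0,0],[0,1,0,0],[3,-2,1,0],[0,2,3,1]] U=[[3,-3,-3,-1],[0,1,2,1],[0,0,-1,2],[0,0,0,1]]

  row1 -= 0·row0 → [0,1,2,1]
  row2 -= 3·row0 → [0,-2,-5,0]
  row3 -= 0·row0 → [0,2,1,9]
  row2 -= -2·row1 → [0,0,-1,2]
  row3 -= 2·row1 → [0,0,-3,7]
  row3 -= 3·row2 → [0,0,0,1]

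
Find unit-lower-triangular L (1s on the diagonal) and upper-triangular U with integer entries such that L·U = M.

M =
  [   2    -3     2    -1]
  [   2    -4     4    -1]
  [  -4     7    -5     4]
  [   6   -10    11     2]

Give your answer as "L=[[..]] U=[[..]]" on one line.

L=[[1,0,0,0],[1,1,0,0],[-2,-1,1,0],[3,1,3,1]] U=[[2,-3,2,-1],[0,-1,2,0],[0,0,1,2],[0,0,0,-1]]

  row1 -= 1·row0 → [0,-1,2,0]
  row2 -= -2·row0 → [0,1,-1,2]
  row3 -= 3·row0 → [0,-1,5,5]
  row2 -= -1·row1 → [0,0,1,2]
  row3 -= 1·row1 → [0,0,3,5]
  row3 -= 3·row2 → [0,0,0,-1]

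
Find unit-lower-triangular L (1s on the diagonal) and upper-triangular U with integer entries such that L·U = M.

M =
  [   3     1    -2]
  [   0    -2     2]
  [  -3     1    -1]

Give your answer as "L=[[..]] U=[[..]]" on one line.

L=[[1,0,0],[0,1,0],[-1,-1,1]] U=[[3,1,-2],[0,-2,2],[0,0,-1]]

  R1 -= 0·R0 → [0,-2,2]
  R2 -= -1·R0 → [0,2,-3]
  R2 -= -1·R1 → [0,0,-1]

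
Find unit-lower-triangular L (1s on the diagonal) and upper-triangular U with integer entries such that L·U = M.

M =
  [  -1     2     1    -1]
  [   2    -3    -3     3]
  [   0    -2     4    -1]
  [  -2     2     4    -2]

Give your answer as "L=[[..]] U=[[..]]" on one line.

  row1 -= -2·row0 → [0,1,-1,1]
  row2 -= 0·row0 → [0,-2,4,-1]
  row3 -= 2·row0 → [0,-2,2,0]
  row2 -= -2·row1 → [0,0,2,1]
  row3 -= -2·row1 → [0,0,0,2]
  row3 -= 0·row2 → [0,0,0,2]

L=[[1,0,0,0],[-2,1,0,0],[0,-2,1,0],[2,-2,0,1]] U=[[-1,2,1,-1],[0,1,-1,1],[0,0,2,1],[0,0,0,2]]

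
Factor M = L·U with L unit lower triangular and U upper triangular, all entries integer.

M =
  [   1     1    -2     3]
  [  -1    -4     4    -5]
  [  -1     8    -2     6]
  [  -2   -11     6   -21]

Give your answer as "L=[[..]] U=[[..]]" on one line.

  row1 -= -1·row0 → [0,-3,2,-2]
  row2 -= -1·row0 → [0,9,-4,9]
  row3 -= -2·row0 → [0,-9,2,-15]
  row2 -= -3·row1 → [0,0,2,3]
  row3 -= 3·row1 → [0,0,-4,-9]
  row3 -= -2·row2 → [0,0,0,-3]

L=[[1,0,0,0],[-1,1,0,0],[-1,-3,1,0],[-2,3,-2,1]] U=[[1,1,-2,3],[0,-3,2,-2],[0,0,2,3],[0,0,0,-3]]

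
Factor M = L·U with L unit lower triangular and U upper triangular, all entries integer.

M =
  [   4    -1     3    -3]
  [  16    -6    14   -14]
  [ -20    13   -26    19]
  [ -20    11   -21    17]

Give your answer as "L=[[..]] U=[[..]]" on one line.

  row1 -= 4·row0 → [0,-2,2,-2]
  row2 -= -5·row0 → [0,8,-11,4]
  row3 -= -5·row0 → [0,6,-6,2]
  row2 -= -4·row1 → [0,0,-3,-4]
  row3 -= -3·row1 → [0,0,0,-4]
  row3 -= 0·row2 → [0,0,0,-4]

L=[[1,0,0,0],[4,1,0,0],[-5,-4,1,0],[-5,-3,0,1]] U=[[4,-1,3,-3],[0,-2,2,-2],[0,0,-3,-4],[0,0,0,-4]]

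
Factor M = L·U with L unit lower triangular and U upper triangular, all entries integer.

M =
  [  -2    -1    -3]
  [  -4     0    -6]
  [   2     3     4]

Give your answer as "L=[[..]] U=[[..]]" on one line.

L=[[1,0,0],[2,1,0],[-1,1,1]] U=[[-2,-1,-3],[0,2,0],[0,0,1]]

  row1 -= 2·row0 → [0,2,0]
  row2 -= -1·row0 → [0,2,1]
  row2 -= 1·row1 → [0,0,1]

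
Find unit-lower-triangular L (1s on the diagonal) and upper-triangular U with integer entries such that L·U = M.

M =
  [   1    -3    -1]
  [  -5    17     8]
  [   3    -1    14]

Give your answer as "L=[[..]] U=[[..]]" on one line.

L=[[1,0,0],[-5,1,0],[3,4,1]] U=[[1,-3,-1],[0,2,3],[0,0,5]]

  row1 -= -5·row0 → [0,2,3]
  row2 -= 3·row0 → [0,8,17]
  row2 -= 4·row1 → [0,0,5]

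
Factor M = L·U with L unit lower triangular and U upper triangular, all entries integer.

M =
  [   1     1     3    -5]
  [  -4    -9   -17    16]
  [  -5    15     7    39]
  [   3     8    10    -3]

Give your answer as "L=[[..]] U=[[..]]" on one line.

L=[[1,0,0,0],[-4,1,0,0],[-5,-4,1,0],[3,-1,-2,1]] U=[[1,1,3,-5],[0,-5,-5,-4],[0,0,2,-2],[0,0,0,4]]

  R1 -= -4·R0 → [0,-5,-5,-4]
  R2 -= -5·R0 → [0,20,22,14]
  R3 -= 3·R0 → [0,5,1,12]
  R2 -= -4·R1 → [0,0,2,-2]
  R3 -= -1·R1 → [0,0,-4,8]
  R3 -= -2·R2 → [0,0,0,4]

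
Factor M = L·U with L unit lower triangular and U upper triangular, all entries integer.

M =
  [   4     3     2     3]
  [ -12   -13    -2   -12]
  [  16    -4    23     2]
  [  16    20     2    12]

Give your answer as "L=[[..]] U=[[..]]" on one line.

  R1 -= -3·R0 → [0,-4,4,-3]
  R2 -= 4·R0 → [0,-16,15,-10]
  R3 -= 4·R0 → [0,8,-6,0]
  R2 -= 4·R1 → [0,0,-1,2]
  R3 -= -2·R1 → [0,0,2,-6]
  R3 -= -2·R2 → [0,0,0,-2]

L=[[1,0,0,0],[-3,1,0,0],[4,4,1,0],[4,-2,-2,1]] U=[[4,3,2,3],[0,-4,4,-3],[0,0,-1,2],[0,0,0,-2]]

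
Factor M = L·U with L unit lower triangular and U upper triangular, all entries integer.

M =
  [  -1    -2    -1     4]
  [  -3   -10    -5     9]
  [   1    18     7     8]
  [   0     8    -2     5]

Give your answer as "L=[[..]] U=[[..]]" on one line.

  row1 -= 3·row0 → [0,-4,-2,-3]
  row2 -= -1·row0 → [0,16,6,12]
  row3 -= 0·row0 → [0,8,-2,5]
  row2 -= -4·row1 → [0,0,-2,0]
  row3 -= -2·row1 → [0,0,-6,-1]
  row3 -= 3·row2 → [0,0,0,-1]

L=[[1,0,0,0],[3,1,0,0],[-1,-4,1,0],[0,-2,3,1]] U=[[-1,-2,-1,4],[0,-4,-2,-3],[0,0,-2,0],[0,0,0,-1]]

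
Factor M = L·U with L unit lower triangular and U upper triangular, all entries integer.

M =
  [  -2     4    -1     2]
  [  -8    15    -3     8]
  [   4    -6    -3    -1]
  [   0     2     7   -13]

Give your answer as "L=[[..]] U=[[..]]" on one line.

  row1 -= 4·row0 → [0,-1,1,0]
  row2 -= -2·row0 → [0,2,-5,3]
  row3 -= 0·row0 → [0,2,7,-13]
  row2 -= -2·row1 → [0,0,-3,3]
  row3 -= -2·row1 → [0,0,9,-13]
  row3 -= -3·row2 → [0,0,0,-4]

L=[[1,0,0,0],[4,1,0,0],[-2,-2,1,0],[0,-2,-3,1]] U=[[-2,4,-1,2],[0,-1,1,0],[0,0,-3,3],[0,0,0,-4]]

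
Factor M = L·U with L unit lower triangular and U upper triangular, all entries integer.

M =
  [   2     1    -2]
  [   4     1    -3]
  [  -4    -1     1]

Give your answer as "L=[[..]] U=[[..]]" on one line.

  R1 -= 2·R0 → [0,-1,1]
  R2 -= -2·R0 → [0,1,-3]
  R2 -= -1·R1 → [0,0,-2]

L=[[1,0,0],[2,1,0],[-2,-1,1]] U=[[2,1,-2],[0,-1,1],[0,0,-2]]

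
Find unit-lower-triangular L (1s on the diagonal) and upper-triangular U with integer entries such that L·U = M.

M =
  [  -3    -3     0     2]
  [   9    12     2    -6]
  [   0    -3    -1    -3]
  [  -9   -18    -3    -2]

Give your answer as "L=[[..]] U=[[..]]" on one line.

L=[[1,0,0,0],[-3,1,0,0],[0,-1,1,0],[3,-3,3,1]] U=[[-3,-3,0,2],[0,3,2,0],[0,0,1,-3],[0,0,0,1]]

  r1 -= -3·r0 → [0,3,2,0]
  r2 -= 0·r0 → [0,-3,-1,-3]
  r3 -= 3·r0 → [0,-9,-3,-8]
  r2 -= -1·r1 → [0,0,1,-3]
  r3 -= -3·r1 → [0,0,3,-8]
  r3 -= 3·r2 → [0,0,0,1]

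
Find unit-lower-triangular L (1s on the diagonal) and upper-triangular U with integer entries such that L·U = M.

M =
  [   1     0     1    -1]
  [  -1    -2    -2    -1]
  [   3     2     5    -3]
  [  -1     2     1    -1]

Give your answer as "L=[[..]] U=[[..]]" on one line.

L=[[1,0,0,0],[-1,1,0,0],[3,-1,1,0],[-1,-1,1,1]] U=[[1,0,1,-1],[0,-2,-1,-2],[0,0,1,-2],[0,0,0,-2]]

  R1 -= -1·R0 → [0,-2,-1,-2]
  R2 -= 3·R0 → [0,2,2,0]
  R3 -= -1·R0 → [0,2,2,-2]
  R2 -= -1·R1 → [0,0,1,-2]
  R3 -= -1·R1 → [0,0,1,-4]
  R3 -= 1·R2 → [0,0,0,-2]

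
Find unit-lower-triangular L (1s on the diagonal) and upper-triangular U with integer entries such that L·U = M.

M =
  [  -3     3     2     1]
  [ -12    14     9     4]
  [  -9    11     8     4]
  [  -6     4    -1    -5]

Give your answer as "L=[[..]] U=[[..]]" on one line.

  row1 -= 4·row0 → [0,2,1,0]
  row2 -= 3·row0 → [0,2,2,1]
  row3 -= 2·row0 → [0,-2,-5,-7]
  row2 -= 1·row1 → [0,0,1,1]
  row3 -= -1·row1 → [0,0,-4,-7]
  row3 -= -4·row2 → [0,0,0,-3]

L=[[1,0,0,0],[4,1,0,0],[3,1,1,0],[2,-1,-4,1]] U=[[-3,3,2,1],[0,2,1,0],[0,0,1,1],[0,0,0,-3]]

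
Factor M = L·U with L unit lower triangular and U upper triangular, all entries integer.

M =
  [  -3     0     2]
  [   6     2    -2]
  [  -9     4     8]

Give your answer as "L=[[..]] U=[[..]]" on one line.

  r1 -= -2·r0 → [0,2,2]
  r2 -= 3·r0 → [0,4,2]
  r2 -= 2·r1 → [0,0,-2]

L=[[1,0,0],[-2,1,0],[3,2,1]] U=[[-3,0,2],[0,2,2],[0,0,-2]]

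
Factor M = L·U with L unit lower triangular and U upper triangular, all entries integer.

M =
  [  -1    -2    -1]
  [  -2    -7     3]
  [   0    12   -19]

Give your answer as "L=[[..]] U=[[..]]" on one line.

  row1 -= 2·row0 → [0,-3,5]
  row2 -= 0·row0 → [0,12,-19]
  row2 -= -4·row1 → [0,0,1]

L=[[1,0,0],[2,1,0],[0,-4,1]] U=[[-1,-2,-1],[0,-3,5],[0,0,1]]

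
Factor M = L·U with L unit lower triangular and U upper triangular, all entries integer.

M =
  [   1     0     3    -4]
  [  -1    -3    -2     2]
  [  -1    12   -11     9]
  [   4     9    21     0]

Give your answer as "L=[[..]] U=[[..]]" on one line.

  r1 -= -1·r0 → [0,-3,1,-2]
  r2 -= -1·r0 → [0,12,-8,5]
  r3 -= 4·r0 → [0,9,9,16]
  r2 -= -4·r1 → [0,0,-4,-3]
  r3 -= -3·r1 → [0,0,12,10]
  r3 -= -3·r2 → [0,0,0,1]

L=[[1,0,0,0],[-1,1,0,0],[-1,-4,1,0],[4,-3,-3,1]] U=[[1,0,3,-4],[0,-3,1,-2],[0,0,-4,-3],[0,0,0,1]]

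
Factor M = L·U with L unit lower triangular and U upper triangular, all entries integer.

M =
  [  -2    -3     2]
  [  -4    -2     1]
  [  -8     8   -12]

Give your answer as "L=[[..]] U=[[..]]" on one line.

  r1 -= 2·r0 → [0,4,-3]
  r2 -= 4·r0 → [0,20,-20]
  r2 -= 5·r1 → [0,0,-5]

L=[[1,0,0],[2,1,0],[4,5,1]] U=[[-2,-3,2],[0,4,-3],[0,0,-5]]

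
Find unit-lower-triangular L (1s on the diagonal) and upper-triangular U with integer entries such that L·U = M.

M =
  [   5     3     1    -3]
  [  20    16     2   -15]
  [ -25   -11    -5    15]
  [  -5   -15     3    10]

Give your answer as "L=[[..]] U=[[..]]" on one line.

  row1 -= 4·row0 → [0,4,-2,-3]
  row2 -= -5·row0 → [0,4,0,0]
  row3 -= -1·row0 → [0,-12,4,7]
  row2 -= 1·row1 → [0,0,2,3]
  row3 -= -3·row1 → [0,0,-2,-2]
  row3 -= -1·row2 → [0,0,0,1]

L=[[1,0,0,0],[4,1,0,0],[-5,1,1,0],[-1,-3,-1,1]] U=[[5,3,1,-3],[0,4,-2,-3],[0,0,2,3],[0,0,0,1]]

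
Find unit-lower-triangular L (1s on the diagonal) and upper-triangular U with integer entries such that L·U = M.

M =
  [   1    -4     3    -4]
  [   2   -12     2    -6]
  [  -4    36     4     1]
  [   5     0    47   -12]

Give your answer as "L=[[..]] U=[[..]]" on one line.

  r1 -= 2·r0 → [0,-4,-4,2]
  r2 -= -4·r0 → [0,20,16,-15]
  r3 -= 5·r0 → [0,20,32,8]
  r2 -= -5·r1 → [0,0,-4,-5]
  r3 -= -5·r1 → [0,0,12,18]
  r3 -= -3·r2 → [0,0,0,3]

L=[[1,0,0,0],[2,1,0,0],[-4,-5,1,0],[5,-5,-3,1]] U=[[1,-4,3,-4],[0,-4,-4,2],[0,0,-4,-5],[0,0,0,3]]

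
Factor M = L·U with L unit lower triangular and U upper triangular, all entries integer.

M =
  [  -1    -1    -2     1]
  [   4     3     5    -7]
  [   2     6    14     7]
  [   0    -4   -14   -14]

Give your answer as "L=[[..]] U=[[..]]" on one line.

L=[[1,0,0,0],[-4,1,0,0],[-2,-4,1,0],[0,4,1,1]] U=[[-1,-1,-2,1],[0,-1,-3,-3],[0,0,-2,-3],[0,0,0,1]]

  row1 -= -4·row0 → [0,-1,-3,-3]
  row2 -= -2·row0 → [0,4,10,9]
  row3 -= 0·row0 → [0,-4,-14,-14]
  row2 -= -4·row1 → [0,0,-2,-3]
  row3 -= 4·row1 → [0,0,-2,-2]
  row3 -= 1·row2 → [0,0,0,1]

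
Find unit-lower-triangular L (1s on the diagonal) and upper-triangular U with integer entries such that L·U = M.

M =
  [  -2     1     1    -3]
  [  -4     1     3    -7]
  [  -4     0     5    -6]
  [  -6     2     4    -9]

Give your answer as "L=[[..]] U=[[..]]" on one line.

  r1 -= 2·r0 → [0,-1,1,-1]
  r2 -= 2·r0 → [0,-2,3,0]
  r3 -= 3·r0 → [0,-1,1,0]
  r2 -= 2·r1 → [0,0,1,2]
  r3 -= 1·r1 → [0,0,0,1]
  r3 -= 0·r2 → [0,0,0,1]

L=[[1,0,0,0],[2,1,0,0],[2,2,1,0],[3,1,0,1]] U=[[-2,1,1,-3],[0,-1,1,-1],[0,0,1,2],[0,0,0,1]]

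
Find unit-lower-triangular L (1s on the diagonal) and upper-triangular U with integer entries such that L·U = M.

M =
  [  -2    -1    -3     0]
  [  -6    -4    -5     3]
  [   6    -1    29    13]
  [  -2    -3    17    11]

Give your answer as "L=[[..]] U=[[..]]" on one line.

  row1 -= 3·row0 → [0,-1,4,3]
  row2 -= -3·row0 → [0,-4,20,13]
  row3 -= 1·row0 → [0,-2,20,11]
  row2 -= 4·row1 → [0,0,4,1]
  row3 -= 2·row1 → [0,0,12,5]
  row3 -= 3·row2 → [0,0,0,2]

L=[[1,0,0,0],[3,1,0,0],[-3,4,1,0],[1,2,3,1]] U=[[-2,-1,-3,0],[0,-1,4,3],[0,0,4,1],[0,0,0,2]]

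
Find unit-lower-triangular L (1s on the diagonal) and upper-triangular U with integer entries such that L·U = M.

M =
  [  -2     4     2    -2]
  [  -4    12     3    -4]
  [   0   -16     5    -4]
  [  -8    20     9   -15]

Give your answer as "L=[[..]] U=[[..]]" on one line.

L=[[1,0,0,0],[2,1,0,0],[0,-4,1,0],[4,1,2,1]] U=[[-2,4,2,-2],[0,4,-1,0],[0,0,1,-4],[0,0,0,1]]

  row1 -= 2·row0 → [0,4,-1,0]
  row2 -= 0·row0 → [0,-16,5,-4]
  row3 -= 4·row0 → [0,4,1,-7]
  row2 -= -4·row1 → [0,0,1,-4]
  row3 -= 1·row1 → [0,0,2,-7]
  row3 -= 2·row2 → [0,0,0,1]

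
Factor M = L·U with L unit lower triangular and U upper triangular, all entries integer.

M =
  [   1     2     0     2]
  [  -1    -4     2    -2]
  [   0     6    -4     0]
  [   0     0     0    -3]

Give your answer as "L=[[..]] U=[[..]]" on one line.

L=[[1,0,0,0],[-1,1,0,0],[0,-3,1,0],[0,0,0,1]] U=[[1,2,0,2],[0,-2,2,0],[0,0,2,0],[0,0,0,-3]]

  R1 -= -1·R0 → [0,-2,2,0]
  R2 -= 0·R0 → [0,6,-4,0]
  R3 -= 0·R0 → [0,0,0,-3]
  R2 -= -3·R1 → [0,0,2,0]
  R3 -= 0·R1 → [0,0,0,-3]
  R3 -= 0·R2 → [0,0,0,-3]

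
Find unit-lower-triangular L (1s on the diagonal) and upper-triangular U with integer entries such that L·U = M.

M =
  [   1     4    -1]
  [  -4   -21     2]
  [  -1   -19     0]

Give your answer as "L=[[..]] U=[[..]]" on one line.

L=[[1,0,0],[-4,1,0],[-1,3,1]] U=[[1,4,-1],[0,-5,-2],[0,0,5]]

  R1 -= -4·R0 → [0,-5,-2]
  R2 -= -1·R0 → [0,-15,-1]
  R2 -= 3·R1 → [0,0,5]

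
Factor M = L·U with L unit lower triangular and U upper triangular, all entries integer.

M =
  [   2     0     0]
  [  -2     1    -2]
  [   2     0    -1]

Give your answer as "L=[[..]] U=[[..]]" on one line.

L=[[1,0,0],[-1,1,0],[1,0,1]] U=[[2,0,0],[0,1,-2],[0,0,-1]]

  row1 -= -1·row0 → [0,1,-2]
  row2 -= 1·row0 → [0,0,-1]
  row2 -= 0·row1 → [0,0,-1]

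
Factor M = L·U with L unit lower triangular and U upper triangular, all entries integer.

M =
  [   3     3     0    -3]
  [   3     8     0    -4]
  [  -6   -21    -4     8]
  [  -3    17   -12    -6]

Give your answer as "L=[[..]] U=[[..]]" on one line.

  R1 -= 1·R0 → [0,5,0,-1]
  R2 -= -2·R0 → [0,-15,-4,2]
  R3 -= -1·R0 → [0,20,-12,-9]
  R2 -= -3·R1 → [0,0,-4,-1]
  R3 -= 4·R1 → [0,0,-12,-5]
  R3 -= 3·R2 → [0,0,0,-2]

L=[[1,0,0,0],[1,1,0,0],[-2,-3,1,0],[-1,4,3,1]] U=[[3,3,0,-3],[0,5,0,-1],[0,0,-4,-1],[0,0,0,-2]]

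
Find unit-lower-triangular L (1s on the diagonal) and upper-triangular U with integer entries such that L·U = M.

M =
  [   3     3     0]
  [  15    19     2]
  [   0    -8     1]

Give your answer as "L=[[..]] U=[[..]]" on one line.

L=[[1,0,0],[5,1,0],[0,-2,1]] U=[[3,3,0],[0,4,2],[0,0,5]]

  row1 -= 5·row0 → [0,4,2]
  row2 -= 0·row0 → [0,-8,1]
  row2 -= -2·row1 → [0,0,5]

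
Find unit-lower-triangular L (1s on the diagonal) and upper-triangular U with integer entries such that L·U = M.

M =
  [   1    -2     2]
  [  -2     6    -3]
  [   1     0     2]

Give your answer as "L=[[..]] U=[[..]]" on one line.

L=[[1,0,0],[-2,1,0],[1,1,1]] U=[[1,-2,2],[0,2,1],[0,0,-1]]

  row1 -= -2·row0 → [0,2,1]
  row2 -= 1·row0 → [0,2,0]
  row2 -= 1·row1 → [0,0,-1]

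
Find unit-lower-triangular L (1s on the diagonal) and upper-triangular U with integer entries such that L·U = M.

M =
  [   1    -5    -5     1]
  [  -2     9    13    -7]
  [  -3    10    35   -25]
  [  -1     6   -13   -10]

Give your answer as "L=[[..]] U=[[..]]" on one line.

  row1 -= -2·row0 → [0,-1,3,-5]
  row2 -= -3·row0 → [0,-5,20,-22]
  row3 -= -1·row0 → [0,1,-18,-9]
  row2 -= 5·row1 → [0,0,5,3]
  row3 -= -1·row1 → [0,0,-15,-14]
  row3 -= -3·row2 → [0,0,0,-5]

L=[[1,0,0,0],[-2,1,0,0],[-3,5,1,0],[-1,-1,-3,1]] U=[[1,-5,-5,1],[0,-1,3,-5],[0,0,5,3],[0,0,0,-5]]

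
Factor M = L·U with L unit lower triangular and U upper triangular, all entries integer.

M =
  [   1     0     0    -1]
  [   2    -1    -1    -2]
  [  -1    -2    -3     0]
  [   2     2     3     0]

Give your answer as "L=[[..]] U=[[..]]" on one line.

L=[[1,0,0,0],[2,1,0,0],[-1,2,1,0],[2,-2,-1,1]] U=[[1,0,0,-1],[0,-1,-1,0],[0,0,-1,-1],[0,0,0,1]]

  R1 -= 2·R0 → [0,-1,-1,0]
  R2 -= -1·R0 → [0,-2,-3,-1]
  R3 -= 2·R0 → [0,2,3,2]
  R2 -= 2·R1 → [0,0,-1,-1]
  R3 -= -2·R1 → [0,0,1,2]
  R3 -= -1·R2 → [0,0,0,1]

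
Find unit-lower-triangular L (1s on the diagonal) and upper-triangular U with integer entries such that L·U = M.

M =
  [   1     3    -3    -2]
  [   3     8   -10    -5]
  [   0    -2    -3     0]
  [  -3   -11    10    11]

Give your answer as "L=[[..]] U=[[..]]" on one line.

L=[[1,0,0,0],[3,1,0,0],[0,2,1,0],[-3,2,-3,1]] U=[[1,3,-3,-2],[0,-1,-1,1],[0,0,-1,-2],[0,0,0,-3]]

  R1 -= 3·R0 → [0,-1,-1,1]
  R2 -= 0·R0 → [0,-2,-3,0]
  R3 -= -3·R0 → [0,-2,1,5]
  R2 -= 2·R1 → [0,0,-1,-2]
  R3 -= 2·R1 → [0,0,3,3]
  R3 -= -3·R2 → [0,0,0,-3]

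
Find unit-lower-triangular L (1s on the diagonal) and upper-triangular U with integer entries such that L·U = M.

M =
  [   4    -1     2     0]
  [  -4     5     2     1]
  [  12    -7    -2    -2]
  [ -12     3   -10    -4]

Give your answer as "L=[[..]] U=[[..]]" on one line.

L=[[1,0,0,0],[-1,1,0,0],[3,-1,1,0],[-3,0,1,1]] U=[[4,-1,2,0],[0,4,4,1],[0,0,-4,-1],[0,0,0,-3]]

  R1 -= -1·R0 → [0,4,4,1]
  R2 -= 3·R0 → [0,-4,-8,-2]
  R3 -= -3·R0 → [0,0,-4,-4]
  R2 -= -1·R1 → [0,0,-4,-1]
  R3 -= 0·R1 → [0,0,-4,-4]
  R3 -= 1·R2 → [0,0,0,-3]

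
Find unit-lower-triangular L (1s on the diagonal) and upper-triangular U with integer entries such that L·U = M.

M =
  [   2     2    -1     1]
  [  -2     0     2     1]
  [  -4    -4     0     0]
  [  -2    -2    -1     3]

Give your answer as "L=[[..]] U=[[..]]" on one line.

L=[[1,0,0,0],[-1,1,0,0],[-2,0,1,0],[-1,0,1,1]] U=[[2,2,-1,1],[0,2,1,2],[0,0,-2,2],[0,0,0,2]]

  R1 -= -1·R0 → [0,2,1,2]
  R2 -= -2·R0 → [0,0,-2,2]
  R3 -= -1·R0 → [0,0,-2,4]
  R2 -= 0·R1 → [0,0,-2,2]
  R3 -= 0·R1 → [0,0,-2,4]
  R3 -= 1·R2 → [0,0,0,2]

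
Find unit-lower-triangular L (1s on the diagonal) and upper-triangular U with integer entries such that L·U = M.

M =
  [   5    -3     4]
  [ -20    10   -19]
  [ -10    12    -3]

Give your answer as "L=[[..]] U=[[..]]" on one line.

L=[[1,0,0],[-4,1,0],[-2,-3,1]] U=[[5,-3,4],[0,-2,-3],[0,0,-4]]

  r1 -= -4·r0 → [0,-2,-3]
  r2 -= -2·r0 → [0,6,5]
  r2 -= -3·r1 → [0,0,-4]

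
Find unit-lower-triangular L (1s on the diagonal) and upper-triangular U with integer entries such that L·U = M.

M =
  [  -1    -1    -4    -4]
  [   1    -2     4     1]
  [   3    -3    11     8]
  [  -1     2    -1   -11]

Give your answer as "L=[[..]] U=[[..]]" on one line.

L=[[1,0,0,0],[-1,1,0,0],[-3,2,1,0],[1,-1,-3,1]] U=[[-1,-1,-4,-4],[0,-3,0,-3],[0,0,-1,2],[0,0,0,-4]]

  row1 -= -1·row0 → [0,-3,0,-3]
  row2 -= -3·row0 → [0,-6,-1,-4]
  row3 -= 1·row0 → [0,3,3,-7]
  row2 -= 2·row1 → [0,0,-1,2]
  row3 -= -1·row1 → [0,0,3,-10]
  row3 -= -3·row2 → [0,0,0,-4]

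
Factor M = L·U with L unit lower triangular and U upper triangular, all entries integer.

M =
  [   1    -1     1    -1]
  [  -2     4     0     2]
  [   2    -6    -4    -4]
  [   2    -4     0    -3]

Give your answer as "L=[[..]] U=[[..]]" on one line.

  row1 -= -2·row0 → [0,2,2,0]
  row2 -= 2·row0 → [0,-4,-6,-2]
  row3 -= 2·row0 → [0,-2,-2,-1]
  row2 -= -2·row1 → [0,0,-2,-2]
  row3 -= -1·row1 → [0,0,0,-1]
  row3 -= 0·row2 → [0,0,0,-1]

L=[[1,0,0,0],[-2,1,0,0],[2,-2,1,0],[2,-1,0,1]] U=[[1,-1,1,-1],[0,2,2,0],[0,0,-2,-2],[0,0,0,-1]]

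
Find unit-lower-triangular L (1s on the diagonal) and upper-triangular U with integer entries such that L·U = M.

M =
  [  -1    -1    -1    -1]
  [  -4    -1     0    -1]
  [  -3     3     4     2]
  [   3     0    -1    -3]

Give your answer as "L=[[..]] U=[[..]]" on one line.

  r1 -= 4·r0 → [0,3,4,3]
  r2 -= 3·r0 → [0,6,7,5]
  r3 -= -3·r0 → [0,-3,-4,-6]
  r2 -= 2·r1 → [0,0,-1,-1]
  r3 -= -1·r1 → [0,0,0,-3]
  r3 -= 0·r2 → [0,0,0,-3]

L=[[1,0,0,0],[4,1,0,0],[3,2,1,0],[-3,-1,0,1]] U=[[-1,-1,-1,-1],[0,3,4,3],[0,0,-1,-1],[0,0,0,-3]]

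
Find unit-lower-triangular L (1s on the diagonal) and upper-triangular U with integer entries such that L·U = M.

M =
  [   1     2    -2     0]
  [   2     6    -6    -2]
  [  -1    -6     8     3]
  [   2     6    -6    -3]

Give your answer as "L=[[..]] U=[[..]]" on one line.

  row1 -= 2·row0 → [0,2,-2,-2]
  row2 -= -1·row0 → [0,-4,6,3]
  row3 -= 2·row0 → [0,2,-2,-3]
  row2 -= -2·row1 → [0,0,2,-1]
  row3 -= 1·row1 → [0,0,0,-1]
  row3 -= 0·row2 → [0,0,0,-1]

L=[[1,0,0,0],[2,1,0,0],[-1,-2,1,0],[2,1,0,1]] U=[[1,2,-2,0],[0,2,-2,-2],[0,0,2,-1],[0,0,0,-1]]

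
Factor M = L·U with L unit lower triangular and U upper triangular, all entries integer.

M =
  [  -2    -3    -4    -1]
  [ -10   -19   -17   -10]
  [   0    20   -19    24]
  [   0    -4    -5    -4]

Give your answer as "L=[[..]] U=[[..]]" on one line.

  row1 -= 5·row0 → [0,-4,3,-5]
  row2 -= 0·row0 → [0,20,-19,24]
  row3 -= 0·row0 → [0,-4,-5,-4]
  row2 -= -5·row1 → [0,0,-4,-1]
  row3 -= 1·row1 → [0,0,-8,1]
  row3 -= 2·row2 → [0,0,0,3]

L=[[1,0,0,0],[5,1,0,0],[0,-5,1,0],[0,1,2,1]] U=[[-2,-3,-4,-1],[0,-4,3,-5],[0,0,-4,-1],[0,0,0,3]]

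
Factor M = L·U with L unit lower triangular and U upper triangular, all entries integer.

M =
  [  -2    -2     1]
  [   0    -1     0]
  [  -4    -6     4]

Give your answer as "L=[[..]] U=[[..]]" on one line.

L=[[1,0,0],[0,1,0],[2,2,1]] U=[[-2,-2,1],[0,-1,0],[0,0,2]]

  R1 -= 0·R0 → [0,-1,0]
  R2 -= 2·R0 → [0,-2,2]
  R2 -= 2·R1 → [0,0,2]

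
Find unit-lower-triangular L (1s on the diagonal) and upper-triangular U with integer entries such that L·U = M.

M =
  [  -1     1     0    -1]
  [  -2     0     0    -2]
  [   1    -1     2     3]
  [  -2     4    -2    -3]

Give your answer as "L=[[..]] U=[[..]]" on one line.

L=[[1,0,0,0],[2,1,0,0],[-1,0,1,0],[2,-1,-1,1]] U=[[-1,1,0,-1],[0,-2,0,0],[0,0,2,2],[0,0,0,1]]

  r1 -= 2·r0 → [0,-2,0,0]
  r2 -= -1·r0 → [0,0,2,2]
  r3 -= 2·r0 → [0,2,-2,-1]
  r2 -= 0·r1 → [0,0,2,2]
  r3 -= -1·r1 → [0,0,-2,-1]
  r3 -= -1·r2 → [0,0,0,1]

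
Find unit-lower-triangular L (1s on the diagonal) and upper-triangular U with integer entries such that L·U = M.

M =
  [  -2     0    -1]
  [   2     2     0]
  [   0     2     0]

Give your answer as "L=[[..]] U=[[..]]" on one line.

L=[[1,0,0],[-1,1,0],[0,1,1]] U=[[-2,0,-1],[0,2,-1],[0,0,1]]

  R1 -= -1·R0 → [0,2,-1]
  R2 -= 0·R0 → [0,2,0]
  R2 -= 1·R1 → [0,0,1]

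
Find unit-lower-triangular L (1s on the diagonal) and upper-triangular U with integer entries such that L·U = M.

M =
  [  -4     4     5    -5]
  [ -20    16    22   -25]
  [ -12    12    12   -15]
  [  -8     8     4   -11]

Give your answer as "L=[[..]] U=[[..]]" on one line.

L=[[1,0,0,0],[5,1,0,0],[3,0,1,0],[2,0,2,1]] U=[[-4,4,5,-5],[0,-4,-3,0],[0,0,-3,0],[0,0,0,-1]]

  row1 -= 5·row0 → [0,-4,-3,0]
  row2 -= 3·row0 → [0,0,-3,0]
  row3 -= 2·row0 → [0,0,-6,-1]
  row2 -= 0·row1 → [0,0,-3,0]
  row3 -= 0·row1 → [0,0,-6,-1]
  row3 -= 2·row2 → [0,0,0,-1]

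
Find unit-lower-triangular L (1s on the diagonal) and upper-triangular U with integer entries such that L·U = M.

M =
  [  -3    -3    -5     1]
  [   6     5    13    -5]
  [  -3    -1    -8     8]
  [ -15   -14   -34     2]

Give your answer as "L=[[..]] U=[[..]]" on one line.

  row1 -= -2·row0 → [0,-1,3,-3]
  row2 -= 1·row0 → [0,2,-3,7]
  row3 -= 5·row0 → [0,1,-9,-3]
  row2 -= -2·row1 → [0,0,3,1]
  row3 -= -1·row1 → [0,0,-6,-6]
  row3 -= -2·row2 → [0,0,0,-4]

L=[[1,0,0,0],[-2,1,0,0],[1,-2,1,0],[5,-1,-2,1]] U=[[-3,-3,-5,1],[0,-1,3,-3],[0,0,3,1],[0,0,0,-4]]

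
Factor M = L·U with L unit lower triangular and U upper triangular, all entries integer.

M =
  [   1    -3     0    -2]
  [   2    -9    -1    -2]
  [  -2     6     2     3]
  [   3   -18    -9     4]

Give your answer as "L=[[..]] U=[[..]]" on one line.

L=[[1,0,0,0],[2,1,0,0],[-2,0,1,0],[3,3,-3,1]] U=[[1,-3,0,-2],[0,-3,-1,2],[0,0,2,-1],[0,0,0,1]]

  R1 -= 2·R0 → [0,-3,-1,2]
  R2 -= -2·R0 → [0,0,2,-1]
  R3 -= 3·R0 → [0,-9,-9,10]
  R2 -= 0·R1 → [0,0,2,-1]
  R3 -= 3·R1 → [0,0,-6,4]
  R3 -= -3·R2 → [0,0,0,1]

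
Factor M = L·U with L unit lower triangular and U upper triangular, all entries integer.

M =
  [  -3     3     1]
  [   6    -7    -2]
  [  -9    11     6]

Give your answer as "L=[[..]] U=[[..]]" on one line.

L=[[1,0,0],[-2,1,0],[3,-2,1]] U=[[-3,3,1],[0,-1,0],[0,0,3]]

  r1 -= -2·r0 → [0,-1,0]
  r2 -= 3·r0 → [0,2,3]
  r2 -= -2·r1 → [0,0,3]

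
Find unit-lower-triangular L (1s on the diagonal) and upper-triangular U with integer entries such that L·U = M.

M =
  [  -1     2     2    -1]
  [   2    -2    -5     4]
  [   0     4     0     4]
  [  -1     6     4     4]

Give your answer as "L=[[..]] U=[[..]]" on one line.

  row1 -= -2·row0 → [0,2,-1,2]
  row2 -= 0·row0 → [0,4,0,4]
  row3 -= 1·row0 → [0,4,2,5]
  row2 -= 2·row1 → [0,0,2,0]
  row3 -= 2·row1 → [0,0,4,1]
  row3 -= 2·row2 → [0,0,0,1]

L=[[1,0,0,0],[-2,1,0,0],[0,2,1,0],[1,2,2,1]] U=[[-1,2,2,-1],[0,2,-1,2],[0,0,2,0],[0,0,0,1]]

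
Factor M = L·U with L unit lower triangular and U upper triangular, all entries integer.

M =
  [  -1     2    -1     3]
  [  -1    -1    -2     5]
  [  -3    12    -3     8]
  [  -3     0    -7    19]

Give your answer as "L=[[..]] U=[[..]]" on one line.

  r1 -= 1·r0 → [0,-3,-1,2]
  r2 -= 3·r0 → [0,6,0,-1]
  r3 -= 3·r0 → [0,-6,-4,10]
  r2 -= -2·r1 → [0,0,-2,3]
  r3 -= 2·r1 → [0,0,-2,6]
  r3 -= 1·r2 → [0,0,0,3]

L=[[1,0,0,0],[1,1,0,0],[3,-2,1,0],[3,2,1,1]] U=[[-1,2,-1,3],[0,-3,-1,2],[0,0,-2,3],[0,0,0,3]]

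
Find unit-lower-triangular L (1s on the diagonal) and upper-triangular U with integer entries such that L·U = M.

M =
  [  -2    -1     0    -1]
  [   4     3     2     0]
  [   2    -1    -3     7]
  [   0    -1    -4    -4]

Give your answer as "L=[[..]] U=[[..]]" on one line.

L=[[1,0,0,0],[-2,1,0,0],[-1,-2,1,0],[0,-1,-2,1]] U=[[-2,-1,0,-1],[0,1,2,-2],[0,0,1,2],[0,0,0,-2]]

  R1 -= -2·R0 → [0,1,2,-2]
  R2 -= -1·R0 → [0,-2,-3,6]
  R3 -= 0·R0 → [0,-1,-4,-4]
  R2 -= -2·R1 → [0,0,1,2]
  R3 -= -1·R1 → [0,0,-2,-6]
  R3 -= -2·R2 → [0,0,0,-2]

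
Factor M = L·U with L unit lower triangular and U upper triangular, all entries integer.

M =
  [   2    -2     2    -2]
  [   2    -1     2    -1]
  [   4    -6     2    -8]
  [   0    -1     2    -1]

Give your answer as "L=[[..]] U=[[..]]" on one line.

L=[[1,0,0,0],[1,1,0,0],[2,-2,1,0],[0,-1,-1,1]] U=[[2,-2,2,-2],[0,1,0,1],[0,0,-2,-2],[0,0,0,-2]]

  r1 -= 1·r0 → [0,1,0,1]
  r2 -= 2·r0 → [0,-2,-2,-4]
  r3 -= 0·r0 → [0,-1,2,-1]
  r2 -= -2·r1 → [0,0,-2,-2]
  r3 -= -1·r1 → [0,0,2,0]
  r3 -= -1·r2 → [0,0,0,-2]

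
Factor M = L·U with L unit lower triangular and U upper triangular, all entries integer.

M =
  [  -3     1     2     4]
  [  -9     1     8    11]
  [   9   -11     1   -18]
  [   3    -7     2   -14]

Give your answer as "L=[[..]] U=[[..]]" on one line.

L=[[1,0,0,0],[3,1,0,0],[-3,4,1,0],[-1,3,2,1]] U=[[-3,1,2,4],[0,-2,2,-1],[0,0,-1,-2],[0,0,0,-3]]

  R1 -= 3·R0 → [0,-2,2,-1]
  R2 -= -3·R0 → [0,-8,7,-6]
  R3 -= -1·R0 → [0,-6,4,-10]
  R2 -= 4·R1 → [0,0,-1,-2]
  R3 -= 3·R1 → [0,0,-2,-7]
  R3 -= 2·R2 → [0,0,0,-3]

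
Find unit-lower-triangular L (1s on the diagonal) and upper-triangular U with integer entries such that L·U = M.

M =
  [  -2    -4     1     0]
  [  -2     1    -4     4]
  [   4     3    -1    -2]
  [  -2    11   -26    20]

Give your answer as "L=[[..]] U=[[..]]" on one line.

L=[[1,0,0,0],[1,1,0,0],[-2,-1,1,0],[1,3,3,1]] U=[[-2,-4,1,0],[0,5,-5,4],[0,0,-4,2],[0,0,0,2]]

  row1 -= 1·row0 → [0,5,-5,4]
  row2 -= -2·row0 → [0,-5,1,-2]
  row3 -= 1·row0 → [0,15,-27,20]
  row2 -= -1·row1 → [0,0,-4,2]
  row3 -= 3·row1 → [0,0,-12,8]
  row3 -= 3·row2 → [0,0,0,2]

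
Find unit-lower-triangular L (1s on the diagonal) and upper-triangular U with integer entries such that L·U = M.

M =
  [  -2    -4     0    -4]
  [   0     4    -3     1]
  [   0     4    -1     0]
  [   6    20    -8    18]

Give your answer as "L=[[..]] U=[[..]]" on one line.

  r1 -= 0·r0 → [0,4,-3,1]
  r2 -= 0·r0 → [0,4,-1,0]
  r3 -= -3·r0 → [0,8,-8,6]
  r2 -= 1·r1 → [0,0,2,-1]
  r3 -= 2·r1 → [0,0,-2,4]
  r3 -= -1·r2 → [0,0,0,3]

L=[[1,0,0,0],[0,1,0,0],[0,1,1,0],[-3,2,-1,1]] U=[[-2,-4,0,-4],[0,4,-3,1],[0,0,2,-1],[0,0,0,3]]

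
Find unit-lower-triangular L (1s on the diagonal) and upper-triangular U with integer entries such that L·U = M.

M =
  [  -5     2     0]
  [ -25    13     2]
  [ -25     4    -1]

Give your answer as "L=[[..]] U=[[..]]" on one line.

  r1 -= 5·r0 → [0,3,2]
  r2 -= 5·r0 → [0,-6,-1]
  r2 -= -2·r1 → [0,0,3]

L=[[1,0,0],[5,1,0],[5,-2,1]] U=[[-5,2,0],[0,3,2],[0,0,3]]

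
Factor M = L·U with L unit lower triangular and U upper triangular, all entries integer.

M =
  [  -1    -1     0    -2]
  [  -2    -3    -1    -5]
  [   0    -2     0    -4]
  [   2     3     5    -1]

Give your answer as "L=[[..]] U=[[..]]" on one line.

  R1 -= 2·R0 → [0,-1,-1,-1]
  R2 -= 0·R0 → [0,-2,0,-4]
  R3 -= -2·R0 → [0,1,5,-5]
  R2 -= 2·R1 → [0,0,2,-2]
  R3 -= -1·R1 → [0,0,4,-6]
  R3 -= 2·R2 → [0,0,0,-2]

L=[[1,0,0,0],[2,1,0,0],[0,2,1,0],[-2,-1,2,1]] U=[[-1,-1,0,-2],[0,-1,-1,-1],[0,0,2,-2],[0,0,0,-2]]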